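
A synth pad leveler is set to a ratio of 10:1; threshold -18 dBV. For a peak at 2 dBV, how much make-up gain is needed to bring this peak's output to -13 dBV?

Without make-up, output = threshold + overshoot/10 = -18 + 2 = -16 dBV.
Gap to target: 3 dB.

3 dB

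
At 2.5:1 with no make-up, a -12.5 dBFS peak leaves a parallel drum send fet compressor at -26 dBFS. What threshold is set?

Let T be the threshold. Output overshoot = (input overshoot)/R, so -26 − T = (-12.5 − T)/2.5.
2.5·(-26 − T) = -12.5 − T → 1.5·T = -65 − (-12.5) = -52.5.
T = -52.5/1.5 = -35 dBFS.

-35 dBFS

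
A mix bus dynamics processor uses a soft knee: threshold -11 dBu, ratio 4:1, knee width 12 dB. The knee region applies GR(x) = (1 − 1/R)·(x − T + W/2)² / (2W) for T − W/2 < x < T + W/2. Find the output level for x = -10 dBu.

x − T + W/2 = -10 − (-11) + 6 = 7.
GR = (1 − 1/4) × 7² / 24 = 0.75 × 49 / 24 = 1.53125 dB.
Output = -10 − 1.53125 = -11.53125 dBu.

-11.53125 dBu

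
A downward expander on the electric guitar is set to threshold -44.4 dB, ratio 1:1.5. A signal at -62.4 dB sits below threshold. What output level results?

-71.4 dB

The input is 18 dB below the -44.4 dB threshold.
A 1:1.5 expander multiplies undershoot by 1.5: 18 × 1.5 = 27 dB below threshold.
Output = -44.4 − 27 = -71.4 dB.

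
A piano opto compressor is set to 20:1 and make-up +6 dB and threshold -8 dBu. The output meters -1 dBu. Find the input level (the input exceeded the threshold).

Remove make-up: -1 − 6 = -7 dBu.
That's 1 dB above the -8 dBu threshold.
Input overshoot = R × output overshoot = 20 dB → input = -8 + 20 = 12 dBu.

12 dBu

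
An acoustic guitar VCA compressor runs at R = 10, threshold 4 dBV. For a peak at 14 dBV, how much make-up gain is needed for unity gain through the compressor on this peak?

The peak compresses to 4 + 10/10 = 5 dBV.
To reach 14 dBV requires 14 − 5 = 9 dB of make-up.

9 dB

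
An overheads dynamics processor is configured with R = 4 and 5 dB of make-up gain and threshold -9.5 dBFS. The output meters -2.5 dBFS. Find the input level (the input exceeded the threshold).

-1.5 dBFS

Before make-up, the level was -2.5 − 5 = -7.5 dBFS.
That's 2 dB above the -9.5 dBFS threshold.
Undo the ratio: input overshoot = 2 × 4 = 8 dB, giving input = -1.5 dBFS.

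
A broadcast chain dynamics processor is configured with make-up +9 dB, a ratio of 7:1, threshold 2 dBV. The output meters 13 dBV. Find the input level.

Stripping the +9 dB make-up gives 4 dBV at the gain stage.
That's 2 dB above the 2 dBV threshold.
Before 7:1 compression the overshoot was 2 × 7 = 14 dB, so input = 2 + 14 = 16 dBV.

16 dBV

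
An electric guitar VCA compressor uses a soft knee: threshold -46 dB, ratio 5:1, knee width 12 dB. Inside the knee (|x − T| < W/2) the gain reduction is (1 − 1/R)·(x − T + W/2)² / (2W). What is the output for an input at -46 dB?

x − T + W/2 = -46 − (-46) + 6 = 6.
GR = (1 − 1/5) × 6² / 24 = 0.8 × 36 / 24 = 1.2 dB.
Output = -46 − 1.2 = -47.2 dB.

-47.2 dB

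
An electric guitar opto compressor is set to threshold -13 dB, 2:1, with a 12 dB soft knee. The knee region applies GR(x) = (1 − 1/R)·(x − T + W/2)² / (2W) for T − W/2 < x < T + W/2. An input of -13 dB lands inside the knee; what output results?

-13.75 dB

x − T + W/2 = -13 − (-13) + 6 = 6.
GR = (1 − 1/2) × 6² / 24 = 0.5 × 36 / 24 = 0.75 dB.
Output = -13 − 0.75 = -13.75 dB.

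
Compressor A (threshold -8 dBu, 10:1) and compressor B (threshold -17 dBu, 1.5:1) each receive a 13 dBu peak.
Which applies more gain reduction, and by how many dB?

A, by 8.9 dB

A: 21 dB over, compressed to 2.1 dB over, so 18.9 dB of GR.
B: 30 dB over, compressed to 20 dB over, so 10 dB of GR.
Difference: 8.9 dB in favour of A.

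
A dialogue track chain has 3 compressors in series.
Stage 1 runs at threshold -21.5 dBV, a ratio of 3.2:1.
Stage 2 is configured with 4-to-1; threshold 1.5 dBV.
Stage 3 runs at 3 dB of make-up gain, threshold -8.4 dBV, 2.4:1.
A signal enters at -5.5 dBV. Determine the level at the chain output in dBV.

-13.5 dBV

Stage 1: -5.5 dBV is 16 dB over -21.5 dBV; at 3.2:1 that becomes 5 dB over, giving -16.5 dBV.
Stage 2: -16.5 dBV ≤ 1.5 dBV, so stage 2 doesn't engage; output -16.5 dBV.
Stage 3: below threshold (-16.5 ≤ -8.4); passes unchanged; make-up brings it to -13.5 dBV.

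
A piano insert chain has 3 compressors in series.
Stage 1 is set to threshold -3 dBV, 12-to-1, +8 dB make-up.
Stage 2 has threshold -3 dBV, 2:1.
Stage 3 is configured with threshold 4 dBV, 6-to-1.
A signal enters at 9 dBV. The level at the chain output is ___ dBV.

1.5 dBV

Stage 1: 9 dBV is 12 dB over -3 dBV; at 12:1 that becomes 1 dB over, giving -2 dBV; +8 dB make-up → 6 dBV.
Stage 2: 6 dBV is 9 dB over -3 dBV; at 2:1 that becomes 4.5 dB over, giving 1.5 dBV.
Stage 3: 1.5 dBV ≤ 4 dBV, so stage 3 doesn't engage; output 1.5 dBV.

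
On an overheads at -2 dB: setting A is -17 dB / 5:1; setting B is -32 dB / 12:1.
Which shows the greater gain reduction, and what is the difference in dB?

B, by 15.5 dB

A: GR = 15 − 15/5 = 12 dB.
B: GR = 30 − 30/12 = 27.5 dB.
Difference: 15.5 dB in favour of B.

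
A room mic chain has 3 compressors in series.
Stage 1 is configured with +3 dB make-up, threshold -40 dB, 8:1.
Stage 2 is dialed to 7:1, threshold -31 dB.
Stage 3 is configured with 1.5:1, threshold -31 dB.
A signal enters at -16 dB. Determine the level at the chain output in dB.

Stage 1: 24 dB above -40 dB, reduced 8:1 to 3 dB above → -37 dB; +3 dB make-up → -34 dB.
Stage 2: -34 dB is at or below the -31 dB threshold — no compression; output -34 dB.
Stage 3: -34 dB ≤ -31 dB, so stage 3 doesn't engage; output -34 dB.

-34 dB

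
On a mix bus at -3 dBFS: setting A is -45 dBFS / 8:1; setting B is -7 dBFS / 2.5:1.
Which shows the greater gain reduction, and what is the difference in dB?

A, by 34.35 dB

A: GR = 42 − 42/8 = 36.75 dB.
B: GR = 4 − 4/2.5 = 2.4 dB.
A applies 34.35 dB more gain reduction.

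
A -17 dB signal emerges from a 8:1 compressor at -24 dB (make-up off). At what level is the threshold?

-25 dB

Let T be the threshold. Output overshoot = (input overshoot)/R, so -24 − T = (-17 − T)/8.
8·(-24 − T) = -17 − T → 7·T = -192 − (-17) = -175.
T = -175/7 = -25 dB.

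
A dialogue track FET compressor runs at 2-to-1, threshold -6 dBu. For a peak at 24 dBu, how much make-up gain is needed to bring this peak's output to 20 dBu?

Overshoot 30 dB → 30/2 = 15 dB after compression, so the compressed level is -6 + 15 = 9 dBu.
Make-up = target − compressed = 20 − 9 = 11 dB.

11 dB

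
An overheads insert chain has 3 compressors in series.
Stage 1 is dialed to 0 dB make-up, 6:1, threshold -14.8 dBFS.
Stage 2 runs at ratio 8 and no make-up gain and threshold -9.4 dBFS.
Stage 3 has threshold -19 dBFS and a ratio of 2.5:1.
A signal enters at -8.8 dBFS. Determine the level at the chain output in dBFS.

-16.92 dBFS

Stage 1: overshoot 6 dB → 6/6 = 1 dB → -13.8 dBFS.
Stage 2: below threshold (-13.8 ≤ -9.4); passes unchanged; output -13.8 dBFS.
Stage 3: overshoot 5.2 dB → 5.2/2.5 = 2.08 dB → -16.92 dBFS.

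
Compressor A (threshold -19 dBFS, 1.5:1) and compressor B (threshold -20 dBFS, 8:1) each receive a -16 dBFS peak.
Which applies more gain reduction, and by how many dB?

B, by 2.5 dB

A: GR = 3 − 3/1.5 = 1 dB.
B: GR = 4 − 4/8 = 3.5 dB.
B reduces 2.5 dB more.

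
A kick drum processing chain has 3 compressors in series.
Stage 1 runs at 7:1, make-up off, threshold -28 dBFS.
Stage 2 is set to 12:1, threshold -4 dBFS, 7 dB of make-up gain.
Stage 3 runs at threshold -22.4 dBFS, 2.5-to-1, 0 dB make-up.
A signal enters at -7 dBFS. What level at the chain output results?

Stage 1: 21 dB above -28 dBFS, reduced 7:1 to 3 dB above → -25 dBFS.
Stage 2: -25 dBFS ≤ -4 dBFS, so stage 2 doesn't engage; make-up brings it to -18 dBFS.
Stage 3: 4.4 dB above -22.4 dBFS, reduced 2.5:1 to 1.76 dB above → -20.64 dBFS.

-20.64 dBFS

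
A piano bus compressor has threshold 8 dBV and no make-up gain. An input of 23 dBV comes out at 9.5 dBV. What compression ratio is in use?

Input overshoot = 23 − 8 = 15 dB; output overshoot = 9.5 − 8 = 1.5 dB.
Ratio = 15 / 1.5 = 10.

10:1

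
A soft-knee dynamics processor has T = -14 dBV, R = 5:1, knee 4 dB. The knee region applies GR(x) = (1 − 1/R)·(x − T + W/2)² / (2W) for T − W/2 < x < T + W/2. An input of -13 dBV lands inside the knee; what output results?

x − T + W/2 = -13 − (-14) + 2 = 3.
GR = (1 − 1/5) × 3² / 8 = 0.8 × 9 / 8 = 0.9 dB.
Output = -13 − 0.9 = -13.9 dBV.

-13.9 dBV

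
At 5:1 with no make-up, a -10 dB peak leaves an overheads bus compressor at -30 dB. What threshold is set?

-35 dB

Input is 25 dB above T (since output overshoot × R = input overshoot: (-30 − T)·5 = -10 − T gives T = -35 dB).
Check: -35 + (-10 − (-35))/5 = -35 + 5 = -30 dB. ✓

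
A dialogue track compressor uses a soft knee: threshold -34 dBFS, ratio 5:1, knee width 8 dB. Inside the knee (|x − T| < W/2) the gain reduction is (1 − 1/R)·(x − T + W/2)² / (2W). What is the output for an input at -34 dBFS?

x − T + W/2 = -34 − (-34) + 4 = 4.
GR = (1 − 1/5) × 4² / 16 = 0.8 × 16 / 16 = 0.8 dB.
Output = -34 − 0.8 = -34.8 dBFS.

-34.8 dBFS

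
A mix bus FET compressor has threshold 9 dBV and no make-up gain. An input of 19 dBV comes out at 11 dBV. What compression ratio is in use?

Input overshoot = 19 − 9 = 10 dB; output overshoot = 11 − 9 = 2 dB.
Ratio = 10 / 2 = 5.

5:1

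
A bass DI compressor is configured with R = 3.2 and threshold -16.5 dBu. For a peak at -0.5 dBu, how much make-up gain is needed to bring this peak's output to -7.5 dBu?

The peak compresses to -16.5 + 16/3.2 = -11.5 dBu.
To reach -7.5 dBu requires -7.5 − (-11.5) = 4 dB of make-up.

4 dB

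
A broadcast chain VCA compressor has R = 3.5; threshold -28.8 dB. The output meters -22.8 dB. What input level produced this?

The compressed level sits -22.8 − (-28.8) = 6 dB over threshold.
Input overshoot = R × output overshoot = 21 dB → input = -28.8 + 21 = -7.8 dB.

-7.8 dB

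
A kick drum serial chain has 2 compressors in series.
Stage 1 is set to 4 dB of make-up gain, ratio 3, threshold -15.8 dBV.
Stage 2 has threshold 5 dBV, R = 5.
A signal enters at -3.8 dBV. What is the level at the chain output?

-7.8 dBV

Stage 1: -3.8 dBV is 12 dB over -15.8 dBV; at 3:1 that becomes 4 dB over, giving -11.8 dBV; +4 dB make-up → -7.8 dBV.
Stage 2: -7.8 dBV is at or below the 5 dBV threshold — no compression; output -7.8 dBV.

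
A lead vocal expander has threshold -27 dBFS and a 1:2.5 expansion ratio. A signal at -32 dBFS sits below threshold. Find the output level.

Below threshold, a 1:2.5 expander applies gain = (2.5−1)×(T − x) of attenuation.
(2.5−1) × 5 = 7.5 dB, so output = -32 − 7.5 = -39.5 dBFS.

-39.5 dBFS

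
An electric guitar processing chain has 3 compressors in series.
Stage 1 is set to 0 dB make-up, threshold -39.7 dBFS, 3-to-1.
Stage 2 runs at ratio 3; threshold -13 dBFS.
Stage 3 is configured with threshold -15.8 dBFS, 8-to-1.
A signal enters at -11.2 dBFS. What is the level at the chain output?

-30.2 dBFS

Stage 1: overshoot 28.5 dB → 28.5/3 = 9.5 dB → -30.2 dBFS.
Stage 2: below threshold (-30.2 ≤ -13); passes unchanged; output -30.2 dBFS.
Stage 3: below threshold (-30.2 ≤ -15.8); passes unchanged; output -30.2 dBFS.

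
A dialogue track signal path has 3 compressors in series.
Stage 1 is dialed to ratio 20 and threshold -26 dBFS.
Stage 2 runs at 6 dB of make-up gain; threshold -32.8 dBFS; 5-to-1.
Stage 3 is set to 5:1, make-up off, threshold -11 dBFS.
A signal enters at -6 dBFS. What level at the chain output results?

-25.24 dBFS

Stage 1: -6 dBFS is 20 dB over -26 dBFS; at 20:1 that becomes 1 dB over, giving -25 dBFS.
Stage 2: -25 dBFS is 7.8 dB over -32.8 dBFS; at 5:1 that becomes 1.56 dB over, giving -31.24 dBFS; +6 dB make-up → -25.24 dBFS.
Stage 3: below threshold (-25.24 ≤ -11); passes unchanged; output -25.24 dBFS.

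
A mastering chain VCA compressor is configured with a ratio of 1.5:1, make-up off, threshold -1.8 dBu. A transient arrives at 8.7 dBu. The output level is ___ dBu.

5.2 dBu

The input is 10.5 dB above the -1.8 dBu threshold.
The 10.5 dB excess becomes 7 dB after 1.5:1 reduction.
So the level is -1.8 + 7 = 5.2 dBu.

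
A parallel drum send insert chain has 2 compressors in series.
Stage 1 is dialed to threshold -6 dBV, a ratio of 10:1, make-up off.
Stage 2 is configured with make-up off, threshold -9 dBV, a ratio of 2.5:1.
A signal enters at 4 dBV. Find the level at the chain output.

Stage 1: overshoot 10 dB → 10/10 = 1 dB → -5 dBV.
Stage 2: 4 dB above -9 dBV, reduced 2.5:1 to 1.6 dB above → -7.4 dBV.

-7.4 dBV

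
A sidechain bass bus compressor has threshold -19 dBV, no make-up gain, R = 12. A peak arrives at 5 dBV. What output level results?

5 dBV sits 24 dB over threshold.
At 12:1 the overshoot is divided by 12, leaving 2 dB above threshold.
So the level is -19 + 2 = -17 dBV.

-17 dBV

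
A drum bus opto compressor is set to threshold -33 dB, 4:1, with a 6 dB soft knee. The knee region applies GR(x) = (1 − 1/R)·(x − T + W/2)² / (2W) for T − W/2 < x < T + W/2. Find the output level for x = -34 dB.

-34.25 dB

x − T + W/2 = -34 − (-33) + 3 = 2.
GR = (1 − 1/4) × 2² / 12 = 0.75 × 4 / 12 = 0.25 dB.
Output = -34 − 0.25 = -34.25 dB.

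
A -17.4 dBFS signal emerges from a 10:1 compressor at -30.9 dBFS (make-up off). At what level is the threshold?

Let T be the threshold. Output overshoot = (input overshoot)/R, so -30.9 − T = (-17.4 − T)/10.
10·(-30.9 − T) = -17.4 − T → 9·T = -309 − (-17.4) = -291.6.
T = -291.6/9 = -32.4 dBFS.

-32.4 dBFS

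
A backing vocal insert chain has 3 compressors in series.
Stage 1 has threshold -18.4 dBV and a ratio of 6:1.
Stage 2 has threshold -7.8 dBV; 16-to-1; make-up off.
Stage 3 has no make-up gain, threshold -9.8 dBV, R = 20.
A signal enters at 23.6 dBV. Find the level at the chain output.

Stage 1: 42 dB above -18.4 dBV, reduced 6:1 to 7 dB above → -11.4 dBV.
Stage 2: below threshold (-11.4 ≤ -7.8); passes unchanged; output -11.4 dBV.
Stage 3: -11.4 dBV ≤ -9.8 dBV, so stage 3 doesn't engage; output -11.4 dBV.

-11.4 dBV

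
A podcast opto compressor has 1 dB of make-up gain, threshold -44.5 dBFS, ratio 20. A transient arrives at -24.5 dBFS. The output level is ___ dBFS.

Overshoot: -24.5 − (-44.5) = 20 dB.
The 20 dB excess becomes 1 dB after 20:1 reduction.
So the level is -44.5 + 1 = -43.5 dBFS; make-up adds 1 dB, giving -42.5 dBFS.

-42.5 dBFS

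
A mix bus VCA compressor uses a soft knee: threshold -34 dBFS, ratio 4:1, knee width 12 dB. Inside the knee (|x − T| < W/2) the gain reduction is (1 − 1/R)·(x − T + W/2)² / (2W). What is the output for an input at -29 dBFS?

-32.78125 dBFS

x − T + W/2 = -29 − (-34) + 6 = 11.
GR = (1 − 1/4) × 11² / 24 = 0.75 × 121 / 24 = 3.78125 dB.
Output = -29 − 3.78125 = -32.78125 dBFS.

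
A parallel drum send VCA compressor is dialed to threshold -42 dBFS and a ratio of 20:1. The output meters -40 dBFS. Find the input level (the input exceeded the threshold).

-2 dBFS

That's 2 dB above the -42 dBFS threshold.
Before 20:1 compression the overshoot was 2 × 20 = 40 dB, so input = -42 + 40 = -2 dBFS.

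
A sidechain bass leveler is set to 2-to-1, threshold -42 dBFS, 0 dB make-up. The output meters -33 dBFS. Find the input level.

-24 dBFS

Post-compression overshoot = -33 − (-42) = 9 dB.
Before 2:1 compression the overshoot was 9 × 2 = 18 dB, so input = -42 + 18 = -24 dBFS.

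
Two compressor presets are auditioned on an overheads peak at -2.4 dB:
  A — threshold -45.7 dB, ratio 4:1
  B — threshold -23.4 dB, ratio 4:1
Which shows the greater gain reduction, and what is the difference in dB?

A, by 16.725 dB

A: 43.3 dB over, compressed to 10.825 dB over, so 32.475 dB of GR.
B: 21 dB over, compressed to 5.25 dB over, so 15.75 dB of GR.
Difference: 16.725 dB in favour of A.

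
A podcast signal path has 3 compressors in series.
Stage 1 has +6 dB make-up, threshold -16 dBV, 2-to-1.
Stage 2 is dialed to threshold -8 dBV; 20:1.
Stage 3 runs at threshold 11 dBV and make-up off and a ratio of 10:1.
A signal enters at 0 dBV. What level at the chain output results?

-7.7 dBV

Stage 1: 0 dBV is 16 dB over -16 dBV; at 2:1 that becomes 8 dB over, giving -8 dBV; +6 dB make-up → -2 dBV.
Stage 2: 6 dB above -8 dBV, reduced 20:1 to 0.3 dB above → -7.7 dBV.
Stage 3: -7.7 dBV is at or below the 11 dBV threshold — no compression; output -7.7 dBV.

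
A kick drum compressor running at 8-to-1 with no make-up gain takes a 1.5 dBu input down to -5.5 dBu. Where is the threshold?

-6.5 dBu

Gain reduction = 1.5 − (-5.5) = 7 dB; output overshoot = GR / (R − 1) = 7 / 7 = 1 dB.
Threshold = output − output overshoot = -5.5 − 1 = -6.5 dBu.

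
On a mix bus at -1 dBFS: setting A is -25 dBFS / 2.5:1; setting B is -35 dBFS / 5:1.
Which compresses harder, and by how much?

B, by 12.8 dB

A: overshoot 24 dB → output overshoot 9.6 dB → GR 14.4 dB.
B: overshoot 34 dB → output overshoot 6.8 dB → GR 27.2 dB.
B applies 12.8 dB more gain reduction.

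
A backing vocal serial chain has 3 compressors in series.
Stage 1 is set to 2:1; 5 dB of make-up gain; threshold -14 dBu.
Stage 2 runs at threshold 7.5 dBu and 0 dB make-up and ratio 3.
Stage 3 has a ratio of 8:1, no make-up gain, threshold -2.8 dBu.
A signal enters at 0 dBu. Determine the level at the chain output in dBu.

Stage 1: 0 dBu is 14 dB over -14 dBu; at 2:1 that becomes 7 dB over, giving -7 dBu; +5 dB make-up → -2 dBu.
Stage 2: -2 dBu ≤ 7.5 dBu, so stage 2 doesn't engage; output -2 dBu.
Stage 3: overshoot 0.8 dB → 0.8/8 = 0.1 dB → -2.7 dBu.

-2.7 dBu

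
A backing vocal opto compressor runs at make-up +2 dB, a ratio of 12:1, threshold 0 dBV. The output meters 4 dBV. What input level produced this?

Before make-up, the level was 4 − 2 = 2 dBV.
The compressed level sits 2 − 0 = 2 dB over threshold.
Before 12:1 compression the overshoot was 2 × 12 = 24 dB, so input = 0 + 24 = 24 dBV.

24 dBV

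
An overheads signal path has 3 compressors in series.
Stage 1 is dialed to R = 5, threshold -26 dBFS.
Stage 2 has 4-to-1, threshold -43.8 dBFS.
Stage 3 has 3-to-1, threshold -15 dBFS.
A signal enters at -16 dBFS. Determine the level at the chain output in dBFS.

-38.85 dBFS

Stage 1: -16 dBFS is 10 dB over -26 dBFS; at 5:1 that becomes 2 dB over, giving -24 dBFS.
Stage 2: 19.8 dB above -43.8 dBFS, reduced 4:1 to 4.95 dB above → -38.85 dBFS.
Stage 3: below threshold (-38.85 ≤ -15); passes unchanged; output -38.85 dBFS.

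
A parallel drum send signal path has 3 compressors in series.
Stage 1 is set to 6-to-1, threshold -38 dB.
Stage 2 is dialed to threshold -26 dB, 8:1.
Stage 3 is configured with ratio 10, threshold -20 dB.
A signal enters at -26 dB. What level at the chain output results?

-36 dB

Stage 1: -26 dB is 12 dB over -38 dB; at 6:1 that becomes 2 dB over, giving -36 dB.
Stage 2: -36 dB ≤ -26 dB, so stage 2 doesn't engage; output -36 dB.
Stage 3: below threshold (-36 ≤ -20); passes unchanged; output -36 dB.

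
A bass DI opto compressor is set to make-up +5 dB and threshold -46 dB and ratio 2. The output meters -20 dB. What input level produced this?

-4 dB

Stripping the +5 dB make-up gives -25 dB at the gain stage.
That's 21 dB above the -46 dB threshold.
Input overshoot = R × output overshoot = 42 dB → input = -46 + 42 = -4 dB.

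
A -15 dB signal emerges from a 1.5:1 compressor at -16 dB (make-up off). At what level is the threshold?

-18 dB

Let T be the threshold. Output overshoot = (input overshoot)/R, so -16 − T = (-15 − T)/1.5.
1.5·(-16 − T) = -15 − T → 0.5·T = -24 − (-15) = -9.
T = -9/0.5 = -18 dB.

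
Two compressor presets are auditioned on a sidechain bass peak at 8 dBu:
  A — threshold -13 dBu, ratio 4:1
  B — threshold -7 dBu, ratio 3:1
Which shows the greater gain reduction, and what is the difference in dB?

A, by 5.75 dB

A: GR = 21 − 21/4 = 15.75 dB.
B: GR = 15 − 15/3 = 10 dB.
A applies 5.75 dB more gain reduction.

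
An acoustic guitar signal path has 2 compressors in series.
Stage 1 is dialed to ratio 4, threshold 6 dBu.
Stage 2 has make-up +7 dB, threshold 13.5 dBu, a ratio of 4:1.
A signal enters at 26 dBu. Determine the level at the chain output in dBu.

Stage 1: overshoot 20 dB → 20/4 = 5 dB → 11 dBu.
Stage 2: 11 dBu is at or below the 13.5 dBu threshold — no compression; make-up brings it to 18 dBu.

18 dBu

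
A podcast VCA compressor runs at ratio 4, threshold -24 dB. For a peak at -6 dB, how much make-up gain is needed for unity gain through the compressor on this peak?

13.5 dB

Without make-up, output = threshold + overshoot/4 = -24 + 4.5 = -19.5 dB.
Gap to target: 13.5 dB.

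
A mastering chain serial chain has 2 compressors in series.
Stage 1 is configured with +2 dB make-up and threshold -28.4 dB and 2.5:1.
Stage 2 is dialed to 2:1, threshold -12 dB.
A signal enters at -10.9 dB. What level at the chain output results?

-19.4 dB

Stage 1: 17.5 dB above -28.4 dB, reduced 2.5:1 to 7 dB above → -21.4 dB; +2 dB make-up → -19.4 dB.
Stage 2: below threshold (-19.4 ≤ -12); passes unchanged; output -19.4 dB.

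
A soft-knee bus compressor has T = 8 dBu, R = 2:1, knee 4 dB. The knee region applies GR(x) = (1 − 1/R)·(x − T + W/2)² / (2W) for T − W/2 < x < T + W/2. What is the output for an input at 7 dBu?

x − T + W/2 = 7 − 8 + 2 = 1.
GR = (1 − 1/2) × 1² / 8 = 0.5 × 1 / 8 = 0.0625 dB.
Output = 7 − 0.0625 = 6.9375 dBu.

6.9375 dBu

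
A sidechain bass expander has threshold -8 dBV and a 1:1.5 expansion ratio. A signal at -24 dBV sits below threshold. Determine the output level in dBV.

-32 dBV

Below threshold, a 1:1.5 expander applies gain = (1.5−1)×(T − x) of attenuation.
(1.5−1) × 16 = 8 dB, so output = -24 − 8 = -32 dBV.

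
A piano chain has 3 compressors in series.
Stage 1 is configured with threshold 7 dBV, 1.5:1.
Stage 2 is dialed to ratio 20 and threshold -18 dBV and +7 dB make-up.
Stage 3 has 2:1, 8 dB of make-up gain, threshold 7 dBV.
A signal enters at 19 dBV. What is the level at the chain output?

-1.35 dBV

Stage 1: 19 dBV is 12 dB over 7 dBV; at 1.5:1 that becomes 8 dB over, giving 15 dBV.
Stage 2: 15 dBV is 33 dB over -18 dBV; at 20:1 that becomes 1.65 dB over, giving -16.35 dBV; +7 dB make-up → -9.35 dBV.
Stage 3: -9.35 dBV ≤ 7 dBV, so stage 3 doesn't engage; make-up brings it to -1.35 dBV.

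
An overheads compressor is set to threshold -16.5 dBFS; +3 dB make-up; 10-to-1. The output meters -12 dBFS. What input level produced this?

-1.5 dBFS

Remove make-up: -12 − 3 = -15 dBFS.
The compressed level sits -15 − (-16.5) = 1.5 dB over threshold.
Input overshoot = R × output overshoot = 15 dB → input = -16.5 + 15 = -1.5 dBFS.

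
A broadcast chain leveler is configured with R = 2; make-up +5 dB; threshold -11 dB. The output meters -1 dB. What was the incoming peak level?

Before make-up, the level was -1 − 5 = -6 dB.
The compressed level sits -6 − (-11) = 5 dB over threshold.
Undo the ratio: input overshoot = 5 × 2 = 10 dB, giving input = -1 dB.

-1 dB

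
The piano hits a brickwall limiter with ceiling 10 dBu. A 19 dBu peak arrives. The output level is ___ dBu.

The limiter clamps the peak to its 10 dBu ceiling.

10 dBu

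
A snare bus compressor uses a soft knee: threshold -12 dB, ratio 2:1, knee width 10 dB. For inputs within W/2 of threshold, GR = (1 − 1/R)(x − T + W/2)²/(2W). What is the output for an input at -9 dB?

x − T + W/2 = -9 − (-12) + 5 = 8.
GR = (1 − 1/2) × 8² / 20 = 0.5 × 64 / 20 = 1.6 dB.
Output = -9 − 1.6 = -10.6 dB.

-10.6 dB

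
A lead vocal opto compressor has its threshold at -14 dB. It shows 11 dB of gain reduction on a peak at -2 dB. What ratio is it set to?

12:1

Input overshoot = -2 − (-14) = 12 dB.
Output overshoot = 12 − 11 = 1 dB.
Ratio = input overshoot / output overshoot = 12 / 1 = 12.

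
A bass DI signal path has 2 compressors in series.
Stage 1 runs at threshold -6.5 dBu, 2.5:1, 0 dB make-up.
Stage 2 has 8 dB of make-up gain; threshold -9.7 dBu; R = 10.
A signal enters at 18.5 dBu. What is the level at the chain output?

Stage 1: overshoot 25 dB → 25/2.5 = 10 dB → 3.5 dBu.
Stage 2: overshoot 13.2 dB → 13.2/10 = 1.32 dB → -8.38 dBu; +8 dB make-up → -0.38 dBu.

-0.38 dBu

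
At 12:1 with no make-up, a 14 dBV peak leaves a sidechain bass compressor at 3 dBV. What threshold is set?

2 dBV

Input is 12 dB above T (since output overshoot × R = input overshoot: (3 − T)·12 = 14 − T gives T = 2 dBV).
Check: 2 + (14 − 2)/12 = 2 + 1 = 3 dBV. ✓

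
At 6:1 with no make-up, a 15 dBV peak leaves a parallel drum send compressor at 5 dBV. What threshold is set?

3 dBV

Input is 12 dB above T (since output overshoot × R = input overshoot: (5 − T)·6 = 15 − T gives T = 3 dBV).
Check: 3 + (15 − 3)/6 = 3 + 2 = 5 dBV. ✓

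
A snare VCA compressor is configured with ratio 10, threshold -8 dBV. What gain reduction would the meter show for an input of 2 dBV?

9 dB

The signal is 10 dB above threshold.
A 10:1 ratio leaves 1 dB of that excess.
So the signal is attenuated by 10 − 1 = 9 dB.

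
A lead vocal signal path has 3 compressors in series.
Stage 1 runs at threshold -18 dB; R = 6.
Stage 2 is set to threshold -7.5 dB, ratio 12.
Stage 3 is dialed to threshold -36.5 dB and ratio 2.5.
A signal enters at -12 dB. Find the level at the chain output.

-28.7 dB

Stage 1: -12 dB is 6 dB over -18 dB; at 6:1 that becomes 1 dB over, giving -17 dB.
Stage 2: -17 dB is at or below the -7.5 dB threshold — no compression; output -17 dB.
Stage 3: overshoot 19.5 dB → 19.5/2.5 = 7.8 dB → -28.7 dB.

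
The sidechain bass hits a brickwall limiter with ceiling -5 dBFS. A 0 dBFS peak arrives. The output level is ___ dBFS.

At ∞:1, everything above -5 dBFS is held at the ceiling.

-5 dBFS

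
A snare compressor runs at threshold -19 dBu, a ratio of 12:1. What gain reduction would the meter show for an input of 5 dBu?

Overshoot = 5 − (-19) = 24 dB.
A 12:1 ratio leaves 2 dB of that excess.
So the signal is attenuated by 24 − 2 = 22 dB.

22 dB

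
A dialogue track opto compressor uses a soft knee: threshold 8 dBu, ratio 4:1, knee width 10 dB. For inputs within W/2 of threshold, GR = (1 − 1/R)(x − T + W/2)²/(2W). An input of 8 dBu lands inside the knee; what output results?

x − T + W/2 = 8 − 8 + 5 = 5.
GR = (1 − 1/4) × 5² / 20 = 0.75 × 25 / 20 = 0.9375 dB.
Output = 8 − 0.9375 = 7.0625 dBu.

7.0625 dBu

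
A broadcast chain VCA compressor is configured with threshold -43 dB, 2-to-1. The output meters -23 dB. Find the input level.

The compressed level sits -23 − (-43) = 20 dB over threshold.
Undo the ratio: input overshoot = 20 × 2 = 40 dB, giving input = -3 dB.

-3 dB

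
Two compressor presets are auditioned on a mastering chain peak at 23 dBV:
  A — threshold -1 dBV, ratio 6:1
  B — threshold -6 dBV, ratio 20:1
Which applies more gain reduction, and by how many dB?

A: GR = 24 − 24/6 = 20 dB.
B: GR = 29 − 29/20 = 27.55 dB.
B applies 7.55 dB more gain reduction.

B, by 7.55 dB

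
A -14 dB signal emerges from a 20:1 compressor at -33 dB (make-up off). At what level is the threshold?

Let T be the threshold. Output overshoot = (input overshoot)/R, so -33 − T = (-14 − T)/20.
20·(-33 − T) = -14 − T → 19·T = -660 − (-14) = -646.
T = -646/19 = -34 dB.

-34 dB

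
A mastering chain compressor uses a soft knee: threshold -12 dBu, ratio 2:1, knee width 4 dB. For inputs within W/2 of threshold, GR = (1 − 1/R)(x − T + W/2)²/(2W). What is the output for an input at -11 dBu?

x − T + W/2 = -11 − (-12) + 2 = 3.
GR = (1 − 1/2) × 3² / 8 = 0.5 × 9 / 8 = 0.5625 dB.
Output = -11 − 0.5625 = -11.5625 dBu.

-11.5625 dBu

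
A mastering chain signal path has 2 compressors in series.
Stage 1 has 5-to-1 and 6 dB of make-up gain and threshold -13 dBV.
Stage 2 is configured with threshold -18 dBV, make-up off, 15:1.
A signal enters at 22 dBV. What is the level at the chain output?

Stage 1: 35 dB above -13 dBV, reduced 5:1 to 7 dB above → -6 dBV; +6 dB make-up → 0 dBV.
Stage 2: overshoot 18 dB → 18/15 = 1.2 dB → -16.8 dBV.

-16.8 dBV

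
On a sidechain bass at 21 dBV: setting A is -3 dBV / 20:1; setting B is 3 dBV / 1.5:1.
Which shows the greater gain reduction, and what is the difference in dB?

A, by 16.8 dB

A: 24 dB over, compressed to 1.2 dB over, so 22.8 dB of GR.
B: 18 dB over, compressed to 12 dB over, so 6 dB of GR.
A applies 16.8 dB more gain reduction.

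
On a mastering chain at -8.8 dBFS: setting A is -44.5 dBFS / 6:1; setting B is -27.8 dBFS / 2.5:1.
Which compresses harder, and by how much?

A: 35.7 dB over, compressed to 5.95 dB over, so 29.75 dB of GR.
B: 19 dB over, compressed to 7.6 dB over, so 11.4 dB of GR.
A reduces 18.35 dB more.

A, by 18.35 dB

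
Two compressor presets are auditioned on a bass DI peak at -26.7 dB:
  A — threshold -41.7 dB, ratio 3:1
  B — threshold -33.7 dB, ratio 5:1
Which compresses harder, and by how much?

A: 15 dB over, compressed to 5 dB over, so 10 dB of GR.
B: 7 dB over, compressed to 1.4 dB over, so 5.6 dB of GR.
Difference: 4.4 dB in favour of A.

A, by 4.4 dB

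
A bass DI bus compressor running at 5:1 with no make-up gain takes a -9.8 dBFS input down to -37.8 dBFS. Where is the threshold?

-44.8 dBFS

Input is 35 dB above T (since output overshoot × R = input overshoot: (-37.8 − T)·5 = -9.8 − T gives T = -44.8 dBFS).
Check: -44.8 + (-9.8 − (-44.8))/5 = -44.8 + 7 = -37.8 dBFS. ✓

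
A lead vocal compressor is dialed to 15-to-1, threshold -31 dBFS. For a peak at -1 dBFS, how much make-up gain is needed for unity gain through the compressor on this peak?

Without make-up, output = threshold + overshoot/15 = -31 + 2 = -29 dBFS.
Gap to target: 28 dB.

28 dB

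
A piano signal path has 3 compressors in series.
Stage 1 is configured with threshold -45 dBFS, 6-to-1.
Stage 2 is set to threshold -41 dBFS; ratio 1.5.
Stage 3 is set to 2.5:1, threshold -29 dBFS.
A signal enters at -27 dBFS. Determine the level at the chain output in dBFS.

-42 dBFS

Stage 1: -27 dBFS is 18 dB over -45 dBFS; at 6:1 that becomes 3 dB over, giving -42 dBFS.
Stage 2: -42 dBFS is at or below the -41 dBFS threshold — no compression; output -42 dBFS.
Stage 3: below threshold (-42 ≤ -29); passes unchanged; output -42 dBFS.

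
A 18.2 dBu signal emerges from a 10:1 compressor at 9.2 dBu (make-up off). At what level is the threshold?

8.2 dBu

Let T be the threshold. Output overshoot = (input overshoot)/R, so 9.2 − T = (18.2 − T)/10.
10·(9.2 − T) = 18.2 − T → 9·T = 92 − 18.2 = 73.8.
T = 73.8/9 = 8.2 dBu.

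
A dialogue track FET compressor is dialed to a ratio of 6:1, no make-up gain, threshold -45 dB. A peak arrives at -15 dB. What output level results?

Overshoot: -15 − (-45) = 30 dB.
The 30 dB excess becomes 5 dB after 6:1 reduction.
So the level is -45 + 5 = -40 dB.

-40 dB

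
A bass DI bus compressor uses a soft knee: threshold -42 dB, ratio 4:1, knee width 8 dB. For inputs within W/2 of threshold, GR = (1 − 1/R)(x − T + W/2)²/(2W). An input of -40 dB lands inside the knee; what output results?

x − T + W/2 = -40 − (-42) + 4 = 6.
GR = (1 − 1/4) × 6² / 16 = 0.75 × 36 / 16 = 1.6875 dB.
Output = -40 − 1.6875 = -41.6875 dB.

-41.6875 dB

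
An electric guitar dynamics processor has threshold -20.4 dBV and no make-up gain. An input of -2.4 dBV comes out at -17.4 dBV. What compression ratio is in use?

6:1

Input overshoot = -2.4 − (-20.4) = 18 dB; output overshoot = -17.4 − (-20.4) = 3 dB.
Ratio = 18 / 3 = 6.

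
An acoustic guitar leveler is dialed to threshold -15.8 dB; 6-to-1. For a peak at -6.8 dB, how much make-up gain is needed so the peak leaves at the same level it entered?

The peak compresses to -15.8 + 9/6 = -14.3 dB.
To reach -6.8 dB requires -6.8 − (-14.3) = 7.5 dB of make-up.

7.5 dB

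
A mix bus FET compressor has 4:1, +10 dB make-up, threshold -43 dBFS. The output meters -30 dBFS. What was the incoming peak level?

Remove make-up: -30 − 10 = -40 dBFS.
That's 3 dB above the -43 dBFS threshold.
Input overshoot = R × output overshoot = 12 dB → input = -43 + 12 = -31 dBFS.

-31 dBFS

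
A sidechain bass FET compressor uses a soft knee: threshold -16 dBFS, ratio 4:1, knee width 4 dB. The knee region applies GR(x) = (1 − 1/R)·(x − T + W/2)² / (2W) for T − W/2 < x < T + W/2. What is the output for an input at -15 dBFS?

-15.84375 dBFS

x − T + W/2 = -15 − (-16) + 2 = 3.
GR = (1 − 1/4) × 3² / 8 = 0.75 × 9 / 8 = 0.84375 dB.
Output = -15 − 0.84375 = -15.84375 dBFS.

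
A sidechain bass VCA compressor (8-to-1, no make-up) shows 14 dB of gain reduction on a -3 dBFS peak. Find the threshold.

Let T be the threshold. Output overshoot = (input overshoot)/R, so -17 − T = (-3 − T)/8.
8·(-17 − T) = -3 − T → 7·T = -136 − (-3) = -133.
T = -133/7 = -19 dBFS.

-19 dBFS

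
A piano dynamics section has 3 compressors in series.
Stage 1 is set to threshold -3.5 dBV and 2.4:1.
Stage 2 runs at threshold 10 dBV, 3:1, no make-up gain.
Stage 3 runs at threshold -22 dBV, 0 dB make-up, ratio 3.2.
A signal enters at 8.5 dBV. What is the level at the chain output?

-14.65625 dBV

Stage 1: 12 dB above -3.5 dBV, reduced 2.4:1 to 5 dB above → 1.5 dBV.
Stage 2: 1.5 dBV is at or below the 10 dBV threshold — no compression; output 1.5 dBV.
Stage 3: 23.5 dB above -22 dBV, reduced 3.2:1 to 7.34375 dB above → -14.65625 dBV.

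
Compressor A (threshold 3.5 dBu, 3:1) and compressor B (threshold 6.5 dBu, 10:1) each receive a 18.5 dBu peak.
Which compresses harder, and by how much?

A: 15 dB over, compressed to 5 dB over, so 10 dB of GR.
B: 12 dB over, compressed to 1.2 dB over, so 10.8 dB of GR.
B applies 0.8 dB more gain reduction.

B, by 0.8 dB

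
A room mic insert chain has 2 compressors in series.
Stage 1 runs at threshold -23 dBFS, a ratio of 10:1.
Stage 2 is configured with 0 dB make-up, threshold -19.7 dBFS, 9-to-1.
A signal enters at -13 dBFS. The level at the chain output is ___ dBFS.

Stage 1: -13 dBFS is 10 dB over -23 dBFS; at 10:1 that becomes 1 dB over, giving -22 dBFS.
Stage 2: -22 dBFS ≤ -19.7 dBFS, so stage 2 doesn't engage; output -22 dBFS.

-22 dBFS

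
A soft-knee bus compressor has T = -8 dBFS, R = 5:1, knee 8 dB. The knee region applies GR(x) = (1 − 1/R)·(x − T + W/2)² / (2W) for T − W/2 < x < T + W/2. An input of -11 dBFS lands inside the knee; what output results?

x − T + W/2 = -11 − (-8) + 4 = 1.
GR = (1 − 1/5) × 1² / 16 = 0.8 × 1 / 16 = 0.05 dB.
Output = -11 − 0.05 = -11.05 dBFS.

-11.05 dBFS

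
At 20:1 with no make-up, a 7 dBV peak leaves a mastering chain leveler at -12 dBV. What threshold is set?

Gain reduction = 7 − (-12) = 19 dB; output overshoot = GR / (R − 1) = 19 / 19 = 1 dB.
Threshold = output − output overshoot = -12 − 1 = -13 dBV.

-13 dBV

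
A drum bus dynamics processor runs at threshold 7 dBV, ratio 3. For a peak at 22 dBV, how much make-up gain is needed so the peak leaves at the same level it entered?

10 dB

Without make-up, output = threshold + overshoot/3 = 7 + 5 = 12 dBV.
Gap to target: 10 dB.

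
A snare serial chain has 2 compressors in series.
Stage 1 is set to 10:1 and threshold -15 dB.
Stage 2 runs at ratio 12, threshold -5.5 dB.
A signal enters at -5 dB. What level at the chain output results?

Stage 1: 10 dB above -15 dB, reduced 10:1 to 1 dB above → -14 dB.
Stage 2: -14 dB is at or below the -5.5 dB threshold — no compression; output -14 dB.

-14 dB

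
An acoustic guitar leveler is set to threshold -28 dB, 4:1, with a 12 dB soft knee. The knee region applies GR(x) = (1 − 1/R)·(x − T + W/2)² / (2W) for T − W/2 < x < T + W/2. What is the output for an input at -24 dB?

-27.125 dB

x − T + W/2 = -24 − (-28) + 6 = 10.
GR = (1 − 1/4) × 10² / 24 = 0.75 × 100 / 24 = 3.125 dB.
Output = -24 − 3.125 = -27.125 dB.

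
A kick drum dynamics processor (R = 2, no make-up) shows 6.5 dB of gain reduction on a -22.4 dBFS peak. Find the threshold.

Input is 13 dB above T (since output overshoot × R = input overshoot: (-28.9 − T)·2 = -22.4 − T gives T = -35.4 dBFS).
Check: -35.4 + (-22.4 − (-35.4))/2 = -35.4 + 6.5 = -28.9 dBFS. ✓

-35.4 dBFS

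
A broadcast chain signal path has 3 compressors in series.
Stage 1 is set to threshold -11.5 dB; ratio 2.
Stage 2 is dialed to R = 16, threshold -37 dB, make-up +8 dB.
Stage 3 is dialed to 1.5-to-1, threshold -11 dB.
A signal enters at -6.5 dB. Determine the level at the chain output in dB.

-27.25 dB

Stage 1: 5 dB above -11.5 dB, reduced 2:1 to 2.5 dB above → -9 dB.
Stage 2: 28 dB above -37 dB, reduced 16:1 to 1.75 dB above → -35.25 dB; +8 dB make-up → -27.25 dB.
Stage 3: -27.25 dB is at or below the -11 dB threshold — no compression; output -27.25 dB.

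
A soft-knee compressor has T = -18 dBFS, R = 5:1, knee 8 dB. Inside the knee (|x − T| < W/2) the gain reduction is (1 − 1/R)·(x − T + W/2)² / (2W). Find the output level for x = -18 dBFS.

x − T + W/2 = -18 − (-18) + 4 = 4.
GR = (1 − 1/5) × 4² / 16 = 0.8 × 16 / 16 = 0.8 dB.
Output = -18 − 0.8 = -18.8 dBFS.

-18.8 dBFS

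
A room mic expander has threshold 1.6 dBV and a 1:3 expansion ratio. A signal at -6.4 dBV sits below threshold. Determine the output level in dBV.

The input is 8 dB below the 1.6 dBV threshold.
A 1:3 expander multiplies undershoot by 3: 8 × 3 = 24 dB below threshold.
Output = 1.6 − 24 = -22.4 dBV.

-22.4 dBV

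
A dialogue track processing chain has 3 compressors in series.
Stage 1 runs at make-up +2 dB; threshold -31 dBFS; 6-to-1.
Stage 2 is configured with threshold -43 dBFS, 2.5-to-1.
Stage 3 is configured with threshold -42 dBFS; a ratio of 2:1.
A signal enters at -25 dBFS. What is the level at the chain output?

Stage 1: 6 dB above -31 dBFS, reduced 6:1 to 1 dB above → -30 dBFS; +2 dB make-up → -28 dBFS.
Stage 2: 15 dB above -43 dBFS, reduced 2.5:1 to 6 dB above → -37 dBFS.
Stage 3: -37 dBFS is 5 dB over -42 dBFS; at 2:1 that becomes 2.5 dB over, giving -39.5 dBFS.

-39.5 dBFS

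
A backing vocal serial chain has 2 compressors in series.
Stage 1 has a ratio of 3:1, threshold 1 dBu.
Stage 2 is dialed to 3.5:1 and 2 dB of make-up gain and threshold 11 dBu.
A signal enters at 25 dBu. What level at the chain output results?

Stage 1: 24 dB above 1 dBu, reduced 3:1 to 8 dB above → 9 dBu.
Stage 2: 9 dBu is at or below the 11 dBu threshold — no compression; make-up brings it to 11 dBu.

11 dBu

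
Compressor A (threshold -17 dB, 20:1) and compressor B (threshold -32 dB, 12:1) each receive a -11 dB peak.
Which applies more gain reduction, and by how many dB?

A: 6 dB over, compressed to 0.3 dB over, so 5.7 dB of GR.
B: 21 dB over, compressed to 1.75 dB over, so 19.25 dB of GR.
Difference: 13.55 dB in favour of B.

B, by 13.55 dB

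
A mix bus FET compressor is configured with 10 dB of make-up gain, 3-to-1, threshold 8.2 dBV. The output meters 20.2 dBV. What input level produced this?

14.2 dBV

Stripping the +10 dB make-up gives 10.2 dBV at the gain stage.
That's 2 dB above the 8.2 dBV threshold.
Undo the ratio: input overshoot = 2 × 3 = 6 dB, giving input = 14.2 dBV.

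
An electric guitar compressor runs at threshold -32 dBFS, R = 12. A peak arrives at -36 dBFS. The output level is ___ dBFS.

-36 dBFS is 4 dB below the -32 dBFS threshold, so no gain reduction is applied.
Output = input = -36 dBFS.

-36 dBFS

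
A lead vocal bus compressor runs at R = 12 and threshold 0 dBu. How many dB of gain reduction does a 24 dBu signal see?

22 dB

The signal is 24 dB above threshold.
After 12:1 compression the overshoot becomes 24/12 = 2 dB.
So the signal is attenuated by 24 − 2 = 22 dB.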